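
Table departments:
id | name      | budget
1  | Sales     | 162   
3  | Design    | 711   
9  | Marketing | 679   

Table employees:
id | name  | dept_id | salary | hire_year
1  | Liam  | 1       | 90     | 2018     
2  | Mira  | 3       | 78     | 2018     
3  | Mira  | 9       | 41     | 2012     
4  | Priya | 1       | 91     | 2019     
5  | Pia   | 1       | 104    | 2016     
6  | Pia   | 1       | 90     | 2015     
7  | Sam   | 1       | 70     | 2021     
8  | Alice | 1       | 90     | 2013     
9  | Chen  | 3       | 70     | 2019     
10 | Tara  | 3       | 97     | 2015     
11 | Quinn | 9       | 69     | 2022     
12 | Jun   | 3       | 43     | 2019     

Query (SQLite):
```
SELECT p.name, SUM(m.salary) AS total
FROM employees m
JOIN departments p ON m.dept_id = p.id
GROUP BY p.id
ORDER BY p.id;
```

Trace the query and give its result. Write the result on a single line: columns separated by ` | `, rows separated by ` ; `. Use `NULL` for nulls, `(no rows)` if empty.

Sales | 535 ; Design | 288 ; Marketing | 110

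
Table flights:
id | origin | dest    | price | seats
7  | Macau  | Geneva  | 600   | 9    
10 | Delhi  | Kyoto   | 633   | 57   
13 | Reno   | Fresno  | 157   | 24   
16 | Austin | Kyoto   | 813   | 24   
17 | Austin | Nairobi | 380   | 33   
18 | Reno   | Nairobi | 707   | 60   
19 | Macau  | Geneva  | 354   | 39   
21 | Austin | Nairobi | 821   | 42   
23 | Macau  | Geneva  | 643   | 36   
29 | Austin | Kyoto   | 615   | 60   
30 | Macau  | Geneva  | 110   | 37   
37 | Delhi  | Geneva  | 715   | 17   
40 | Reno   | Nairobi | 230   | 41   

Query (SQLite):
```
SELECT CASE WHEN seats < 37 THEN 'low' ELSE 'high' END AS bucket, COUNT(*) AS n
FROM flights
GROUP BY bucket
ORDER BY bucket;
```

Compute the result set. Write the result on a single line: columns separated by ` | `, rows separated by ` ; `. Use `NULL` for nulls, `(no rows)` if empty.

high | 7 ; low | 6

Bucket rows by seats < 37 → 'low' else 'high'; count each bucket.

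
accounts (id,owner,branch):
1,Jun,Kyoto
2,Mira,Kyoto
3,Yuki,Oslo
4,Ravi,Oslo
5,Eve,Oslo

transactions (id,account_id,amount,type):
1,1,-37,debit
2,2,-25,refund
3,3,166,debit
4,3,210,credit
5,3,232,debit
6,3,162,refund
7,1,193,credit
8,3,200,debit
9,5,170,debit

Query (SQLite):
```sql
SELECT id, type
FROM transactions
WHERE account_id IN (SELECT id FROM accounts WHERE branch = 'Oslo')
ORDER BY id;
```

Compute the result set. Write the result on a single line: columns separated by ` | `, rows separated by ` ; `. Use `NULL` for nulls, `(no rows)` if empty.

3 | debit ; 4 | credit ; 5 | debit ; 6 | refund ; 8 | debit ; 9 | debit

Inner query: accounts.id where branch = 'Oslo'.
Outer: keep transactions rows whose account_id is in that set.
Inner query → {3, 4, 5}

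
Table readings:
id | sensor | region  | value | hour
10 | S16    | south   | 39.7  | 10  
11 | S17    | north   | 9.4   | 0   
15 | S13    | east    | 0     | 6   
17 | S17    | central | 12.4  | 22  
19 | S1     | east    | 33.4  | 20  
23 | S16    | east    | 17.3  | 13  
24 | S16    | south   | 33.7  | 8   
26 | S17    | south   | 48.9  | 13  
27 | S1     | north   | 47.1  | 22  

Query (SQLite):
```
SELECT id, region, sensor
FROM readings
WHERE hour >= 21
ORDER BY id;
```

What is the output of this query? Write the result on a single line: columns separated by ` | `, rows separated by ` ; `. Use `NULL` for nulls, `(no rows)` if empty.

17 | central | S17 ; 27 | north | S1

hour >= 21: ids {17, 27}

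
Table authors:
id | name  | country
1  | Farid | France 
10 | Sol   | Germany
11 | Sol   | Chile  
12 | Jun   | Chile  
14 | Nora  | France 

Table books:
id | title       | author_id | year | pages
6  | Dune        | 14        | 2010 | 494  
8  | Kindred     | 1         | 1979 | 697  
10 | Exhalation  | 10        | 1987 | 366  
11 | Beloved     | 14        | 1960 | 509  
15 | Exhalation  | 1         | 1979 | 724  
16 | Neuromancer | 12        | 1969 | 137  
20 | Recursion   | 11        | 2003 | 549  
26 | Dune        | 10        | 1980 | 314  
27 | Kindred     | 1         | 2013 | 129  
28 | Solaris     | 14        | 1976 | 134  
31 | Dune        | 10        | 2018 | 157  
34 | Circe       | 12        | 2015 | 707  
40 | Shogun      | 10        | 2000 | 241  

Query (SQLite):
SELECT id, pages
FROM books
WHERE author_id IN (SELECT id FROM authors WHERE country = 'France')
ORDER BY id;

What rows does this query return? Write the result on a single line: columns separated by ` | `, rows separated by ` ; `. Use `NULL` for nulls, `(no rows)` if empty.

6 | 494 ; 8 | 697 ; 11 | 509 ; 15 | 724 ; 27 | 129 ; 28 | 134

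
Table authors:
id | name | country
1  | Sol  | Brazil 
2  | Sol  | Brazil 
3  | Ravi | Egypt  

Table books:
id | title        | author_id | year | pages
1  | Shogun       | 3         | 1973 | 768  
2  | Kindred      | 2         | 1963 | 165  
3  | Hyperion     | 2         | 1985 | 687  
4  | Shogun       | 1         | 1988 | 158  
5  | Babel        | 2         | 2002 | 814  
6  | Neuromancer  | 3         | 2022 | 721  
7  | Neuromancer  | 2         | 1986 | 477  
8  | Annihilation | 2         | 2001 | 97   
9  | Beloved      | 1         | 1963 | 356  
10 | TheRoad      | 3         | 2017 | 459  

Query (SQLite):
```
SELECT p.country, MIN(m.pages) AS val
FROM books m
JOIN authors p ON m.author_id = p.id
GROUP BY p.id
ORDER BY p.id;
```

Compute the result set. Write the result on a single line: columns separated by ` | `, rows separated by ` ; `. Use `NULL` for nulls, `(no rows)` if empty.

Brazil | 158 ; Brazil | 97 ; Egypt | 459

Join each books row to its authors via author_id.
Group joined rows by authors.id; compute MIN(m.pages) per group.
  1: ids {4, 9} → MIN(m.pages)=158
  2: ids {2, 3, 5, 7, 8} → MIN(m.pages)=97
  3: ids {1, 6, 10} → MIN(m.pages)=459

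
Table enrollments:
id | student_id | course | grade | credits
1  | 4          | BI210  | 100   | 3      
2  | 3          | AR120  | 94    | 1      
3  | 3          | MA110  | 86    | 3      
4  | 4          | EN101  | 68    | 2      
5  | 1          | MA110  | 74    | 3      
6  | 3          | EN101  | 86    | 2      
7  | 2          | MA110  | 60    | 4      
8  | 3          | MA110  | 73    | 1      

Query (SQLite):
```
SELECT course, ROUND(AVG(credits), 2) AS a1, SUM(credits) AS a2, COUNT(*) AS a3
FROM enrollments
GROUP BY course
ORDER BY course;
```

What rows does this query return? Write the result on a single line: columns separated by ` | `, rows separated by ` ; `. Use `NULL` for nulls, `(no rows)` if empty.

Group enrollments by course.
Per group compute: ROUND(AVG(credits), 2), SUM(credits), COUNT(*).
  AR120: ids {2} → ROUND(AVG(credits), 2)=1, SUM(credits)=1, COUNT(*)=1
  BI210: ids {1} → ROUND(AVG(credits), 2)=3, SUM(credits)=3, COUNT(*)=1
  EN101: ids {4, 6} → ROUND(AVG(credits), 2)=2, SUM(credits)=4, COUNT(*)=2
  MA110: ids {3, 5, 7, 8} → ROUND(AVG(credits), 2)=2.75, SUM(credits)=11, COUNT(*)=4

AR120 | 1 | 1 | 1 ; BI210 | 3 | 3 | 1 ; EN101 | 2 | 4 | 2 ; MA110 | 2.75 | 11 | 4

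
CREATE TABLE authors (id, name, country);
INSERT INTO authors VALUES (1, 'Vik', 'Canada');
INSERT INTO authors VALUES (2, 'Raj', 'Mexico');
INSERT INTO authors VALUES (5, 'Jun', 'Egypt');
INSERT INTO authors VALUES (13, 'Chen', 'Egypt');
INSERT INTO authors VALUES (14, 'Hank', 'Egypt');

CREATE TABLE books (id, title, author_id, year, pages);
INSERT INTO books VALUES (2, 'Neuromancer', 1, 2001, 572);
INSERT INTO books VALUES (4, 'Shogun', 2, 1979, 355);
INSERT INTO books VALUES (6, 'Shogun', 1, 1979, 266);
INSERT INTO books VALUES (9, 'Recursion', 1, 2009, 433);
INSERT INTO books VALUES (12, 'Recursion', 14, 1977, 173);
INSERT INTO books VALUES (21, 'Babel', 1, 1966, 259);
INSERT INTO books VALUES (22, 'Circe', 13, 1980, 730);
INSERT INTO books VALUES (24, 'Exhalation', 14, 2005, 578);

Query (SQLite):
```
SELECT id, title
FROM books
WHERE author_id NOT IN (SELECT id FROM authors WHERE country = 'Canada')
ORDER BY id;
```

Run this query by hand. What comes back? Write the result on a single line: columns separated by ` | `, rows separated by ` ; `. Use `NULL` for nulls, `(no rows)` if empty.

4 | Shogun ; 12 | Recursion ; 22 | Circe ; 24 | Exhalation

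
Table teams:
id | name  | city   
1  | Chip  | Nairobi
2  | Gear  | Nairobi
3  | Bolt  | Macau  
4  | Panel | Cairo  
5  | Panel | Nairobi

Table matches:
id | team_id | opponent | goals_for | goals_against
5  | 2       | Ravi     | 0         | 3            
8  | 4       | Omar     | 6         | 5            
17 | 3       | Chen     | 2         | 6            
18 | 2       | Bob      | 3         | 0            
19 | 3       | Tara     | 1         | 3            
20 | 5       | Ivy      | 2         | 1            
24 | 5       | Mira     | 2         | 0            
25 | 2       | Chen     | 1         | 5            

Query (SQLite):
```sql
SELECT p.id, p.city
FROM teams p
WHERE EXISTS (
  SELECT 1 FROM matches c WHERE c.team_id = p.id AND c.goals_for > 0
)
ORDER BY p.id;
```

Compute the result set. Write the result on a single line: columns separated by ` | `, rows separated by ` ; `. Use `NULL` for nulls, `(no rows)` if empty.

2 | Nairobi ; 3 | Macau ; 4 | Cairo ; 5 | Nairobi

For each teams row, check whether any matches with matching team_id has goals_for > 0.
Keep rows where that is true.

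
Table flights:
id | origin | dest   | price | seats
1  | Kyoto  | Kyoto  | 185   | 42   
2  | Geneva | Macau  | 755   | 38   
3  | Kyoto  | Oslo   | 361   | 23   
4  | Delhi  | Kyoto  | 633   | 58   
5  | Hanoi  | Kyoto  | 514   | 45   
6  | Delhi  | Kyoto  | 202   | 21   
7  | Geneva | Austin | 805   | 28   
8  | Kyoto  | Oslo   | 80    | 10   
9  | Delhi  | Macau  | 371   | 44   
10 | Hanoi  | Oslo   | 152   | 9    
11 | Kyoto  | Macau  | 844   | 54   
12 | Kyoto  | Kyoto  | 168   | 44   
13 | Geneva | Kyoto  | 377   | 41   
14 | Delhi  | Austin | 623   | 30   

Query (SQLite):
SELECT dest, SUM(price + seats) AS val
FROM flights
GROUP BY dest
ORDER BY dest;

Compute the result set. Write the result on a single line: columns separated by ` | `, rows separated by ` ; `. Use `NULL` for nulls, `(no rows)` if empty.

For each row compute price + seats.
Group by dest; take SUM of the expression per group.
  Austin: ids {7, 14} → SUM(price + seats)=1486
  Kyoto: ids {1, 4, 5, 6, 12, 13} → SUM(price + seats)=2330
  Macau: ids {2, 9, 11} → SUM(price + seats)=2106
  Oslo: ids {3, 8, 10} → SUM(price + seats)=635

Austin | 1486 ; Kyoto | 2330 ; Macau | 2106 ; Oslo | 635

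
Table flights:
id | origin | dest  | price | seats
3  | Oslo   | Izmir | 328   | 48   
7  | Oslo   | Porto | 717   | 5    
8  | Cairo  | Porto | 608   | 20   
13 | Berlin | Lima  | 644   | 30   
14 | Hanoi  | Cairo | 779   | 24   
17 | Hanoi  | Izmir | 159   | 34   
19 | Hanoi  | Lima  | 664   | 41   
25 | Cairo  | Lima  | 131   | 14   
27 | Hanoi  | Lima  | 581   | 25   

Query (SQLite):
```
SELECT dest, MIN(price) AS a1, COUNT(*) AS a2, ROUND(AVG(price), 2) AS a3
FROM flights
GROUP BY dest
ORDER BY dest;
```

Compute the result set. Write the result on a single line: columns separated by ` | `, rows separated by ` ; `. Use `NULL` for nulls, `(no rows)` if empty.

Cairo | 779 | 1 | 779 ; Izmir | 159 | 2 | 243.5 ; Lima | 131 | 4 | 505 ; Porto | 608 | 2 | 662.5

Group flights by dest.
Per group compute: MIN(price), COUNT(*), ROUND(AVG(price), 2).
  Cairo: ids {14} → MIN(price)=779, COUNT(*)=1, ROUND(AVG(price), 2)=779
  Izmir: ids {3, 17} → MIN(price)=159, COUNT(*)=2, ROUND(AVG(price), 2)=243.5
  Lima: ids {13, 19, 25, 27} → MIN(price)=131, COUNT(*)=4, ROUND(AVG(price), 2)=505
  Porto: ids {7, 8} → MIN(price)=608, COUNT(*)=2, ROUND(AVG(price), 2)=662.5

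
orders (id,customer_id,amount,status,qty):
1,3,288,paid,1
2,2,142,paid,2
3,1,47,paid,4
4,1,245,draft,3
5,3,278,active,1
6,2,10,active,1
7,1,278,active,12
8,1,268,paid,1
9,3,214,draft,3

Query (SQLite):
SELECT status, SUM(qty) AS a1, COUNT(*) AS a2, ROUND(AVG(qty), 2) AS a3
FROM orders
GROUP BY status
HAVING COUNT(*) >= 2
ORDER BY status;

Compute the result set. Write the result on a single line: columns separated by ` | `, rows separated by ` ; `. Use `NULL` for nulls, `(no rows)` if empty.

active | 14 | 3 | 4.67 ; draft | 6 | 2 | 3 ; paid | 8 | 4 | 2

Group orders by status.
Per group compute: SUM(qty), COUNT(*), ROUND(AVG(qty), 2).
HAVING: drop groups with fewer than 2 rows.
  active: ids {5, 6, 7} → SUM(qty)=14, COUNT(*)=3, ROUND(AVG(qty), 2)=4.67
  draft: ids {4, 9} → SUM(qty)=6, COUNT(*)=2, ROUND(AVG(qty), 2)=3
  paid: ids {1, 2, 3, 8} → SUM(qty)=8, COUNT(*)=4, ROUND(AVG(qty), 2)=2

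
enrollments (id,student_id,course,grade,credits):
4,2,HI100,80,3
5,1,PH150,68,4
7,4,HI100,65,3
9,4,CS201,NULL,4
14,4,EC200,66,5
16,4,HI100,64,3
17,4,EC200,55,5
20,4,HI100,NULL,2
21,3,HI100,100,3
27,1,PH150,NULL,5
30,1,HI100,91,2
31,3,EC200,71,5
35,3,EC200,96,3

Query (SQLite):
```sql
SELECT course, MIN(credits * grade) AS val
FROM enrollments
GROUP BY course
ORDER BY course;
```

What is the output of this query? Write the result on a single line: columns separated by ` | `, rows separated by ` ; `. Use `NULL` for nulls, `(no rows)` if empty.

For each row compute credits * grade.
Group by course; take MIN of the expression per group.
  CS201: ids {9} → MIN(credits * grade)=NULL
  EC200: ids {14, 17, 31, 35} → MIN(credits * grade)=275
  HI100: ids {4, 7, 16, 20, 21, 30} → MIN(credits * grade)=182
  PH150: ids {5, 27} → MIN(credits * grade)=272

CS201 | NULL ; EC200 | 275 ; HI100 | 182 ; PH150 | 272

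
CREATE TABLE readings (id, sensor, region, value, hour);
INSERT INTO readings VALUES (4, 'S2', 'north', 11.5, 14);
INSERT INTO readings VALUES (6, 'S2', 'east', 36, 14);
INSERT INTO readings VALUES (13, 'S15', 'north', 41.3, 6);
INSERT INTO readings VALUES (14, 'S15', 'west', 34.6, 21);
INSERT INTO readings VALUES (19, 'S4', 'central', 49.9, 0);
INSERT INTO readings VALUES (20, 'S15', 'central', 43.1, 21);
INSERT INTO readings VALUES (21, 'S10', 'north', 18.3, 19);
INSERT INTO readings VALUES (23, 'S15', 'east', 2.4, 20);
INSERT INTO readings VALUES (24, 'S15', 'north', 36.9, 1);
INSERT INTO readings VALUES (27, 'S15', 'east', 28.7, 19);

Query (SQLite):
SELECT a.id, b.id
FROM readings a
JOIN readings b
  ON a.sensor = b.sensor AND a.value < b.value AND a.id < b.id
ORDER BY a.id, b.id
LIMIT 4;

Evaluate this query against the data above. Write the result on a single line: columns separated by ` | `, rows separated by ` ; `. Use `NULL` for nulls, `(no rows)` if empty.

Pairs (a,b) with same sensor, a.value < b.value, a.id < b.id.
sensor groups: S10:{21} S15:{13,14,20,23,24,27} S2:{4,6} S4:{19}
Ordered by (a.id, b.id); first 4.

4 | 6 ; 13 | 20 ; 14 | 20 ; 14 | 24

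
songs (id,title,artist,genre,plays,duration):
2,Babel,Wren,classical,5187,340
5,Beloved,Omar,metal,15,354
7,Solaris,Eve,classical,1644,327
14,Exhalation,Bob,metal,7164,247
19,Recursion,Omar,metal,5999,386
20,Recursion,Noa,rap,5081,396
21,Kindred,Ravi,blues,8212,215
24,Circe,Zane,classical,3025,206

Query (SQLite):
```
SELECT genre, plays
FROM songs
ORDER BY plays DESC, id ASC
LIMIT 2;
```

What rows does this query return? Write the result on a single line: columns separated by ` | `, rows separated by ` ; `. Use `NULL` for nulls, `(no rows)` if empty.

Sort by plays desc, tiebreak id asc: (8212, id=21), (7164, id=14), (5999, id=19), (5187, id=2), (5081, id=20) …. Take first 2.

blues | 8212 ; metal | 7164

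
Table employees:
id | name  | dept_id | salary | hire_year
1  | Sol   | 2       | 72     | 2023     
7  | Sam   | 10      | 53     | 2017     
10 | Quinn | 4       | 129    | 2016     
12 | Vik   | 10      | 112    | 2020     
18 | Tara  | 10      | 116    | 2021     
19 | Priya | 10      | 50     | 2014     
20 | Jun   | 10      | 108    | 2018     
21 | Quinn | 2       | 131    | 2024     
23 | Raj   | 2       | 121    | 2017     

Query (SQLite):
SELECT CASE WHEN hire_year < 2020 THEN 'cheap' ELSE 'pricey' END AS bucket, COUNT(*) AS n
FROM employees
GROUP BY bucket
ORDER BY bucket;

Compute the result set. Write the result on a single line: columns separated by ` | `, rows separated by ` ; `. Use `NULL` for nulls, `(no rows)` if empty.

Bucket rows by hire_year < 2020 → 'cheap' else 'pricey'; count each bucket.

cheap | 5 ; pricey | 4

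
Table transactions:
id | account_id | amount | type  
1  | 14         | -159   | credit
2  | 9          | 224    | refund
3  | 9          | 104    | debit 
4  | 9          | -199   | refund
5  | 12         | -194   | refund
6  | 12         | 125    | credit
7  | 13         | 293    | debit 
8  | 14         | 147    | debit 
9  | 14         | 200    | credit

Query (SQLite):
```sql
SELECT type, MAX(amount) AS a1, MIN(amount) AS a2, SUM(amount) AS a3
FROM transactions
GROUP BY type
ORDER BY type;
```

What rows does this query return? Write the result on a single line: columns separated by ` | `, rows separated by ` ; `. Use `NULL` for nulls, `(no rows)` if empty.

credit | 200 | -159 | 166 ; debit | 293 | 104 | 544 ; refund | 224 | -199 | -169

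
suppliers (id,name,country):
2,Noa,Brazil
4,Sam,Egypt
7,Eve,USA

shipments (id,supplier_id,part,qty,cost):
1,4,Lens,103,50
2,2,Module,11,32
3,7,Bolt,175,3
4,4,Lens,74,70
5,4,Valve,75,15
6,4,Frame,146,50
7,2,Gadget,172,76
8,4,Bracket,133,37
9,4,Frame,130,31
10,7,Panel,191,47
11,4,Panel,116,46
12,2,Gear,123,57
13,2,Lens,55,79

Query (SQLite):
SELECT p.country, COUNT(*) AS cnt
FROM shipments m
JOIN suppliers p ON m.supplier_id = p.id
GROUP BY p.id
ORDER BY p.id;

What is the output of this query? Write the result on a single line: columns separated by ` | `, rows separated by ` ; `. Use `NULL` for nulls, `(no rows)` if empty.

Brazil | 4 ; Egypt | 7 ; USA | 2

Join each shipments row to its suppliers via supplier_id.
Group joined rows by suppliers.id; compute COUNT(*) per group.
  2: ids {2, 7, 12, 13} → COUNT(*)=4
  4: ids {1, 4, 5, 6, 8, 9, 11} → COUNT(*)=7
  7: ids {3, 10} → COUNT(*)=2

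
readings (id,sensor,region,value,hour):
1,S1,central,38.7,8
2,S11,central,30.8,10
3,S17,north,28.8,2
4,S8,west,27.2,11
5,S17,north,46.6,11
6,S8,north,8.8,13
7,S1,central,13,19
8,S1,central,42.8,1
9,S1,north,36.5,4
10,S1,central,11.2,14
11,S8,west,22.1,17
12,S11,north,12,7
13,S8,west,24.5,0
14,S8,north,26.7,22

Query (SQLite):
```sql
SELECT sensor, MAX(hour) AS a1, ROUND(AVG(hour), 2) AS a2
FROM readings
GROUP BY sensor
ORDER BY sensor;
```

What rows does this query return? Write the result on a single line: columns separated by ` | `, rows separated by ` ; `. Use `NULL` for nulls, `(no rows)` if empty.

Group readings by sensor.
Per group compute: MAX(hour), ROUND(AVG(hour), 2).
  S1: ids {1, 7, 8, 9, 10} → MAX(hour)=19, ROUND(AVG(hour), 2)=9.2
  S11: ids {2, 12} → MAX(hour)=10, ROUND(AVG(hour), 2)=8.5
  S17: ids {3, 5} → MAX(hour)=11, ROUND(AVG(hour), 2)=6.5
  S8: ids {4, 6, 11, 13, 14} → MAX(hour)=22, ROUND(AVG(hour), 2)=12.6

S1 | 19 | 9.2 ; S11 | 10 | 8.5 ; S17 | 11 | 6.5 ; S8 | 22 | 12.6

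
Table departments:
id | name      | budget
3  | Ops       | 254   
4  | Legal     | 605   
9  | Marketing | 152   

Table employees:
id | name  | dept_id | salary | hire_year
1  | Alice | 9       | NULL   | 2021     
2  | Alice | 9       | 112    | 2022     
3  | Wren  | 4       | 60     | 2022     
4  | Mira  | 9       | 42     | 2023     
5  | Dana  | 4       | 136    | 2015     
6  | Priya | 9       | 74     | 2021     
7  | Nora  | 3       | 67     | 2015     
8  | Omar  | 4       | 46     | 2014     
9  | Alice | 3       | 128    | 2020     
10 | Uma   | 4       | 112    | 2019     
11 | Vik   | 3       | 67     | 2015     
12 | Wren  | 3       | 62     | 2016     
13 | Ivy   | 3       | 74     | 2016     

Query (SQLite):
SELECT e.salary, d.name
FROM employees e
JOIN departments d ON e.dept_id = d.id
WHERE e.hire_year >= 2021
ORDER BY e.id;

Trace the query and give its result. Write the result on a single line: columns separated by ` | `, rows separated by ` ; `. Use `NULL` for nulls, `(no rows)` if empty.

Each employees row matches the departments row where dept_id = departments.id.
Then keep rows with e.hire_year >= 2021.

NULL | Marketing ; 112 | Marketing ; 60 | Legal ; 42 | Marketing ; 74 | Marketing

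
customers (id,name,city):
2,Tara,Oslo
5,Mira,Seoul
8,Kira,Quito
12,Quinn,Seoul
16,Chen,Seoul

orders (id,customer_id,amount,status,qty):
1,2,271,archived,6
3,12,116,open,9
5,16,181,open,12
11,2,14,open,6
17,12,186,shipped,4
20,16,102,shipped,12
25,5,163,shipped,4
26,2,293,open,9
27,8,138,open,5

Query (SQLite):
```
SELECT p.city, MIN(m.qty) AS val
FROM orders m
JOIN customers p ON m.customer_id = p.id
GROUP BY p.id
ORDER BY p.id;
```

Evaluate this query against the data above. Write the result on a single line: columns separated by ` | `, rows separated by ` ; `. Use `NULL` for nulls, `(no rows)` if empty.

Join each orders row to its customers via customer_id.
Group joined rows by customers.id; compute MIN(m.qty) per group.
  2: ids {1, 11, 26} → MIN(m.qty)=6
  5: ids {25} → MIN(m.qty)=4
  8: ids {27} → MIN(m.qty)=5
  12: ids {3, 17} → MIN(m.qty)=4
  16: ids {5, 20} → MIN(m.qty)=12

Oslo | 6 ; Seoul | 4 ; Quito | 5 ; Seoul | 4 ; Seoul | 12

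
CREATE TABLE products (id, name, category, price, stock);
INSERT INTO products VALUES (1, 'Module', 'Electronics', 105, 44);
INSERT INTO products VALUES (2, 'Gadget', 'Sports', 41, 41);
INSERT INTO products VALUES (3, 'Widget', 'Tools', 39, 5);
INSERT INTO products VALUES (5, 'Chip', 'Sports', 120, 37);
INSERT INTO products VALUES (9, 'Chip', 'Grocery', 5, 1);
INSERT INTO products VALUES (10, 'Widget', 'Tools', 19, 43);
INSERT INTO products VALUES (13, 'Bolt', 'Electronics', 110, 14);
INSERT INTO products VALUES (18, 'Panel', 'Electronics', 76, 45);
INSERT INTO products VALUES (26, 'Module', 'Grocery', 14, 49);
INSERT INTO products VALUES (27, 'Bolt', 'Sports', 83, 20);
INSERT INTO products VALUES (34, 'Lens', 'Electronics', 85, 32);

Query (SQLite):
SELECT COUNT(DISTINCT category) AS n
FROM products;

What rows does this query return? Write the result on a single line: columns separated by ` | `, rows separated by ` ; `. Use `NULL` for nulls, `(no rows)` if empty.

Count distinct non-NULL category values.

4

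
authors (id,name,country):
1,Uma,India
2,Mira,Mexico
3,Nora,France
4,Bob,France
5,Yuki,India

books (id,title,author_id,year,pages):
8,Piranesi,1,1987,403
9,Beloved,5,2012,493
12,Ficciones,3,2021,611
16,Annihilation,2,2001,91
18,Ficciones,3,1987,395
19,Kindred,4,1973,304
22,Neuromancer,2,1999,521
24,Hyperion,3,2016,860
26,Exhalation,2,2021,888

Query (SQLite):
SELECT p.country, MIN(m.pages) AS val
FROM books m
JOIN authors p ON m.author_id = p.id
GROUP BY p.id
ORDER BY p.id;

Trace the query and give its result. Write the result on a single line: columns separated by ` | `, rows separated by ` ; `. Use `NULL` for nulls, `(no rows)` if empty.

India | 403 ; Mexico | 91 ; France | 395 ; France | 304 ; India | 493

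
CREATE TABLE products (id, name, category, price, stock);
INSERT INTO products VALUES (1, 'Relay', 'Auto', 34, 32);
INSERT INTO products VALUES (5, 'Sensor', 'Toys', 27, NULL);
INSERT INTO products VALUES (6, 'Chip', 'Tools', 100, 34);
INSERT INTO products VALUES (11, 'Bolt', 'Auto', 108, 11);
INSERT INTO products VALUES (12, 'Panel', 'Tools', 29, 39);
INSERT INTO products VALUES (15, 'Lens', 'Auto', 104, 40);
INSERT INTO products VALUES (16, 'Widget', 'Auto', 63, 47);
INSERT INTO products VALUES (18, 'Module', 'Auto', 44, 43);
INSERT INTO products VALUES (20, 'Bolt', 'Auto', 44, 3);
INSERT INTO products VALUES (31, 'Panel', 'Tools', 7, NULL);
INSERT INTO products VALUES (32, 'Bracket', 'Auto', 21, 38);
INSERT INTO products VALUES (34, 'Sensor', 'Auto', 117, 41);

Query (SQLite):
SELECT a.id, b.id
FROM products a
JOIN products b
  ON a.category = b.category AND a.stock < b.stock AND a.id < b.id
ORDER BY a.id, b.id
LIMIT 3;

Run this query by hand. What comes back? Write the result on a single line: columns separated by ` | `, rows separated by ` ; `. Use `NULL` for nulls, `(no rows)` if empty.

1 | 15 ; 1 | 16 ; 1 | 18

Pairs (a,b) with same category, a.stock < b.stock, a.id < b.id.
category groups: Auto:{1,11,15,16,18,20,32,34} Tools:{6,12,31} Toys:{5}
Ordered by (a.id, b.id); first 3.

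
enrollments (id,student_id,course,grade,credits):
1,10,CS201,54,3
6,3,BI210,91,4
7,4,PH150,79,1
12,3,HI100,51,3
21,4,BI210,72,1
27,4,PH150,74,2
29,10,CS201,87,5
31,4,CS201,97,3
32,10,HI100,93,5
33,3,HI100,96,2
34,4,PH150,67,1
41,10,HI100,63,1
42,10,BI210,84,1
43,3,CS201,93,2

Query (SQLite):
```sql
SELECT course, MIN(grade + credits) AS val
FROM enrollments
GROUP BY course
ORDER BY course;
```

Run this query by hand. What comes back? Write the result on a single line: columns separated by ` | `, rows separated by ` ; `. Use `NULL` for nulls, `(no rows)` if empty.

BI210 | 73 ; CS201 | 57 ; HI100 | 54 ; PH150 | 68

For each row compute grade + credits.
Group by course; take MIN of the expression per group.
  BI210: ids {6, 21, 42} → MIN(grade + credits)=73
  CS201: ids {1, 29, 31, 43} → MIN(grade + credits)=57
  HI100: ids {12, 32, 33, 41} → MIN(grade + credits)=54
  PH150: ids {7, 27, 34} → MIN(grade + credits)=68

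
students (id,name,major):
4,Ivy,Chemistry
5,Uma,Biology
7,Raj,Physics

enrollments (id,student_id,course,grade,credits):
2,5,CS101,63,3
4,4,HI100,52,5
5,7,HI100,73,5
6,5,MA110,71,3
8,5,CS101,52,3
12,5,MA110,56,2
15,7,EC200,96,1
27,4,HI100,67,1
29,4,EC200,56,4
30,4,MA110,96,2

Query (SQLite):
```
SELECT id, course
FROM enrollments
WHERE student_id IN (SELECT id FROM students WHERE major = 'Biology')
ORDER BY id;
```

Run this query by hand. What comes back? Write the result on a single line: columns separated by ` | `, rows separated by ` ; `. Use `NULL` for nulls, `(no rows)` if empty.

2 | CS101 ; 6 | MA110 ; 8 | CS101 ; 12 | MA110

Inner query: students.id where major = 'Biology'.
Outer: keep enrollments rows whose student_id is in that set.
Inner query → {5}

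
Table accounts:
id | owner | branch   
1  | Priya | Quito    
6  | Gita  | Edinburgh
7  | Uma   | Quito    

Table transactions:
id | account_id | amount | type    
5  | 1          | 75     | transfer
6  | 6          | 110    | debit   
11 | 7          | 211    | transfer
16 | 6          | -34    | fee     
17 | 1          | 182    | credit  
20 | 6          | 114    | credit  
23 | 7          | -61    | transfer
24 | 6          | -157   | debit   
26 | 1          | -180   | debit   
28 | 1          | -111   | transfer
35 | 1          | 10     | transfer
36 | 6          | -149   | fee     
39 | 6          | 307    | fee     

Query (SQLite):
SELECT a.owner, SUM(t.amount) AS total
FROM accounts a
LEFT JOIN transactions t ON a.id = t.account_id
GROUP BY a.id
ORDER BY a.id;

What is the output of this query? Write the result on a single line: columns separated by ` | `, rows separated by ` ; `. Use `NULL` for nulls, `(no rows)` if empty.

Priya | -24 ; Gita | 191 ; Uma | 150

LEFT JOIN keeps every accounts row; unmatched ones get NULL for transactions columns.
Group by accounts.id and compute SUM(t.amount). SUM over an all-NULL group is NULL.
  1: ids {5, 17, 26, 28, 35} → SUM(t.amount)=-24
  6: ids {6, 16, 20, 24, 36, 39} → SUM(t.amount)=191
  7: ids {11, 23} → SUM(t.amount)=150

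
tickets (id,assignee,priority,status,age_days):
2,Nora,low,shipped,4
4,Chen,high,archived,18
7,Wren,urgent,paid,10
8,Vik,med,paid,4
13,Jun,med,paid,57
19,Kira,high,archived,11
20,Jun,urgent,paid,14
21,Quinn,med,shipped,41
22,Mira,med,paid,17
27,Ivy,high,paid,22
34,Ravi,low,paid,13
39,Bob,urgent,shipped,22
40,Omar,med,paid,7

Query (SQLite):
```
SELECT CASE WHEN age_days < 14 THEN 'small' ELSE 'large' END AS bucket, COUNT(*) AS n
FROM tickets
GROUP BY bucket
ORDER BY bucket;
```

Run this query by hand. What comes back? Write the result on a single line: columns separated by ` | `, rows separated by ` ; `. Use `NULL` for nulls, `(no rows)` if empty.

large | 7 ; small | 6

Bucket rows by age_days < 14 → 'small' else 'large'; count each bucket.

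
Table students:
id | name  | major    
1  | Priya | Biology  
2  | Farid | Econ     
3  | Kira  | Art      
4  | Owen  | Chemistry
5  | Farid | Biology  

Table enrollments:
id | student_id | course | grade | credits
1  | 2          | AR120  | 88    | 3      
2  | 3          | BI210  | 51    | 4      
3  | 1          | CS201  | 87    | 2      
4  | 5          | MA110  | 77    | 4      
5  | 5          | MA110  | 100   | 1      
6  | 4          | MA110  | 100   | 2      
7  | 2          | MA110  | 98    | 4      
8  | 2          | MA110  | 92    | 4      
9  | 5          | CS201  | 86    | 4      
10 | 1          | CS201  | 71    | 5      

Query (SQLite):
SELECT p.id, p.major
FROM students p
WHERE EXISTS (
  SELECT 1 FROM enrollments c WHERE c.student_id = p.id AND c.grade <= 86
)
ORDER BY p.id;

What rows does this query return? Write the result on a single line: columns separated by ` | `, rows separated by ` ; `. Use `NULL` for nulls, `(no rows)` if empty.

For each students row, check whether any enrollments with matching student_id has grade <= 86.
Keep rows where that is true.

1 | Biology ; 3 | Art ; 5 | Biology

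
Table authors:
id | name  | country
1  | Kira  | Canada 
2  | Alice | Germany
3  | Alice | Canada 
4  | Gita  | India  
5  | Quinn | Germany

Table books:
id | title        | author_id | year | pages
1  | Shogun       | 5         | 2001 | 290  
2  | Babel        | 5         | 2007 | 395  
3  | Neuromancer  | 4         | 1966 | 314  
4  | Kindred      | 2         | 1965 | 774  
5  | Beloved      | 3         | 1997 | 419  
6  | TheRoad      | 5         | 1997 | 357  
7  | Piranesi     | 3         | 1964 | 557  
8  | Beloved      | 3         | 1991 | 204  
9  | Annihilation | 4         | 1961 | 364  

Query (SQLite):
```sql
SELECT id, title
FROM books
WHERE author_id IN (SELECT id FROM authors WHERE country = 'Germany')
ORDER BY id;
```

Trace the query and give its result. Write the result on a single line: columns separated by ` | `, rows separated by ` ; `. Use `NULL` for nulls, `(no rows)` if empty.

1 | Shogun ; 2 | Babel ; 4 | Kindred ; 6 | TheRoad

Inner query: authors.id where country = 'Germany'.
Outer: keep books rows whose author_id is in that set.
Inner query → {2, 5}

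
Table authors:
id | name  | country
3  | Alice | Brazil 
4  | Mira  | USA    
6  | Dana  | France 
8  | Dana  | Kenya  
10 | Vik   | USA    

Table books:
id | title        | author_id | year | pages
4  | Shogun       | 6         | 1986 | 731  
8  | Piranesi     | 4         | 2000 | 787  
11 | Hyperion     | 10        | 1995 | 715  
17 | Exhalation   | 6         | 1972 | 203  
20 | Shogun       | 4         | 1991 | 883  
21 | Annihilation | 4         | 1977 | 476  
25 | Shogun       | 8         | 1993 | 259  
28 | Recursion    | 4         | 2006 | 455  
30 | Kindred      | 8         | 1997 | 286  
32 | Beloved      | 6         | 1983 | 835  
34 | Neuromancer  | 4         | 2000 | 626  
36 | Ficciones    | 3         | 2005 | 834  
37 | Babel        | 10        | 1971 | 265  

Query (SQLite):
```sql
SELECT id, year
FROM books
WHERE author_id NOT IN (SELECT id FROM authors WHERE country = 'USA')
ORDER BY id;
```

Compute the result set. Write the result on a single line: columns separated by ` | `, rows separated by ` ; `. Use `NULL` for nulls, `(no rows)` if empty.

4 | 1986 ; 17 | 1972 ; 25 | 1993 ; 30 | 1997 ; 32 | 1983 ; 36 | 2005

Inner query: authors.id where country = 'USA'.
Outer: keep books rows whose author_id is not in that set.
Inner query → {4, 10}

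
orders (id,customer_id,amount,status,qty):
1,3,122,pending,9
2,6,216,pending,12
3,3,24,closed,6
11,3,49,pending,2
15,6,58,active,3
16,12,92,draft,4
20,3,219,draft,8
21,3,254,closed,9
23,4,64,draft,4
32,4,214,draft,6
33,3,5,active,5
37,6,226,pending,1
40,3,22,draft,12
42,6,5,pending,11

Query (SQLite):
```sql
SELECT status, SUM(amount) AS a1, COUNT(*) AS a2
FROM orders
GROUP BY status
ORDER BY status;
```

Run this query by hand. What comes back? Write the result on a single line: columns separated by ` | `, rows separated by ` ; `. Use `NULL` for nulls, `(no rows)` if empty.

active | 63 | 2 ; closed | 278 | 2 ; draft | 611 | 5 ; pending | 618 | 5

Group orders by status.
Per group compute: SUM(amount), COUNT(*).
  active: ids {15, 33} → SUM(amount)=63, COUNT(*)=2
  closed: ids {3, 21} → SUM(amount)=278, COUNT(*)=2
  draft: ids {16, 20, 23, 32, 40} → SUM(amount)=611, COUNT(*)=5
  pending: ids {1, 2, 11, 37, 42} → SUM(amount)=618, COUNT(*)=5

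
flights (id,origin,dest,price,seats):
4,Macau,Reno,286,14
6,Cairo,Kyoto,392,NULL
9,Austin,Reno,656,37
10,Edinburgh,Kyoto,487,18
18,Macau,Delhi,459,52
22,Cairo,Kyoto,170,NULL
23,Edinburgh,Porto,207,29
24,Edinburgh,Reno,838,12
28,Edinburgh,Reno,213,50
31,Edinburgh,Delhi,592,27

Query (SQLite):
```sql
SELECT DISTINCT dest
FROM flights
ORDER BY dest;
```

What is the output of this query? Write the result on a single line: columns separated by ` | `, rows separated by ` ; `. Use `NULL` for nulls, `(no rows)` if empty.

Collect distinct dest values from flights.

Delhi ; Kyoto ; Porto ; Reno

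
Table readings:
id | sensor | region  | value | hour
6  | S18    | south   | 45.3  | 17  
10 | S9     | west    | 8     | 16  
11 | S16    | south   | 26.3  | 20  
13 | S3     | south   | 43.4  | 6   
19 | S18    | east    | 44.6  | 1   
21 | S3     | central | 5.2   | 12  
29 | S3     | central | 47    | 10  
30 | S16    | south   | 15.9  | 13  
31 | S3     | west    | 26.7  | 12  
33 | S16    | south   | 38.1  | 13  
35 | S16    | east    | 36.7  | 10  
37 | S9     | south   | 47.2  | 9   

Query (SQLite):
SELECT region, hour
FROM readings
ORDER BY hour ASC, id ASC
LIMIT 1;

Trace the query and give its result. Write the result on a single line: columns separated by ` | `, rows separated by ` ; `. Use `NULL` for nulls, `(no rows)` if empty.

Sort by hour asc, tiebreak id asc: (1, id=19), (6, id=13), (9, id=37), (10, id=29) …. Take first 1.

east | 1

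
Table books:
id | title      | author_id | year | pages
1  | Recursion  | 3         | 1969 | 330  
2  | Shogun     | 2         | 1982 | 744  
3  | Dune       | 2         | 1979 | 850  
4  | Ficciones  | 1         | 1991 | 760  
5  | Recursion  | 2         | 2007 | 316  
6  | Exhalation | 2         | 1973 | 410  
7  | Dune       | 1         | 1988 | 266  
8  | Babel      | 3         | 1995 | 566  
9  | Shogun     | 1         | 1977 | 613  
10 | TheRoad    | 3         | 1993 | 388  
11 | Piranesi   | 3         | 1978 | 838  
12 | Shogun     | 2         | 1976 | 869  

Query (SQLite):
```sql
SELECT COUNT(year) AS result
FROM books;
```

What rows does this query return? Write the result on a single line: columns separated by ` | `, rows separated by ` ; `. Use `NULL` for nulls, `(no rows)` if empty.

12

All year values: [1969, 1982, 1979, 1991, 2007, 1973, 1988, 1995, 1977, 1993, 1978, 1976].
COUNT(year) counts non-NULL values → 12.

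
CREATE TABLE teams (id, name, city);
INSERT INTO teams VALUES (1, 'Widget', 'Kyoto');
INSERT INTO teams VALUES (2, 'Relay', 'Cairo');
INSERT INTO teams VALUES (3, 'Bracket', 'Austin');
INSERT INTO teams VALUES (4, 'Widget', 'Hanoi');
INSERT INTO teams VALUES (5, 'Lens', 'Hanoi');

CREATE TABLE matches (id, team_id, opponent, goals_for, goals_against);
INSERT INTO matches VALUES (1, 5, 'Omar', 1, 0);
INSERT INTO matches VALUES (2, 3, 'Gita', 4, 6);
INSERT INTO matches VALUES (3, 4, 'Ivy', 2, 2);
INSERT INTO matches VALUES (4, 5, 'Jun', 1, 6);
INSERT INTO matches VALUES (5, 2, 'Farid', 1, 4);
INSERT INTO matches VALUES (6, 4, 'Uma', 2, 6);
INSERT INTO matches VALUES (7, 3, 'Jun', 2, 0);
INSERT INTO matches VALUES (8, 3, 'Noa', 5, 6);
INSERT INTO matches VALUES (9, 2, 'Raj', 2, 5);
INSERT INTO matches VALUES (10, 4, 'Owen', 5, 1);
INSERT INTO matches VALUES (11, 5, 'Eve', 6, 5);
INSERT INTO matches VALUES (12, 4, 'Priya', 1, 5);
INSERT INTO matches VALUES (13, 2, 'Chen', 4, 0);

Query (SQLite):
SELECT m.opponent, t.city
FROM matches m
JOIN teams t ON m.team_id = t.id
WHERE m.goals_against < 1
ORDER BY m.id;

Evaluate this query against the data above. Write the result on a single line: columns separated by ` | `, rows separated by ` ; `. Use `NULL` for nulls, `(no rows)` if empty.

Omar | Hanoi ; Jun | Austin ; Chen | Cairo

Each matches row matches the teams row where team_id = teams.id.
Then keep rows with m.goals_against < 1.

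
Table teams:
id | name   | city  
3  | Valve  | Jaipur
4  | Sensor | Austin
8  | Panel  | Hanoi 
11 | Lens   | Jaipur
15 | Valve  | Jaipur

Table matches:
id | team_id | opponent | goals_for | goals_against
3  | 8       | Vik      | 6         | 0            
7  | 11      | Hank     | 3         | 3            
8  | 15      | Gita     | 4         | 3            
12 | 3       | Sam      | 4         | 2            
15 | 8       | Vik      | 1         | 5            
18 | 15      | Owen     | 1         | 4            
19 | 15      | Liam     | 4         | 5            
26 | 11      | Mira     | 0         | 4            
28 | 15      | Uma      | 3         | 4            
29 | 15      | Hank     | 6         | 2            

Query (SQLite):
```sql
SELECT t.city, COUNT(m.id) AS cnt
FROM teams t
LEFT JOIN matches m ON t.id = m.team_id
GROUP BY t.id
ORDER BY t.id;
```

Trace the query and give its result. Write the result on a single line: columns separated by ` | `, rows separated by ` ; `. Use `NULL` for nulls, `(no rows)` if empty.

LEFT JOIN keeps every teams row; unmatched ones get NULL for matches columns.
Group by teams.id and compute COUNT(m.id). COUNT(col) of an all-NULL group is 0.
  3: ids {12} → COUNT(m.id)=1
  4: ids {—} → COUNT(m.id)=0
  8: ids {3, 15} → COUNT(m.id)=2
  11: ids {7, 26} → COUNT(m.id)=2
  15: ids {8, 18, 19, 28, 29} → COUNT(m.id)=5

Jaipur | 1 ; Austin | 0 ; Hanoi | 2 ; Jaipur | 2 ; Jaipur | 5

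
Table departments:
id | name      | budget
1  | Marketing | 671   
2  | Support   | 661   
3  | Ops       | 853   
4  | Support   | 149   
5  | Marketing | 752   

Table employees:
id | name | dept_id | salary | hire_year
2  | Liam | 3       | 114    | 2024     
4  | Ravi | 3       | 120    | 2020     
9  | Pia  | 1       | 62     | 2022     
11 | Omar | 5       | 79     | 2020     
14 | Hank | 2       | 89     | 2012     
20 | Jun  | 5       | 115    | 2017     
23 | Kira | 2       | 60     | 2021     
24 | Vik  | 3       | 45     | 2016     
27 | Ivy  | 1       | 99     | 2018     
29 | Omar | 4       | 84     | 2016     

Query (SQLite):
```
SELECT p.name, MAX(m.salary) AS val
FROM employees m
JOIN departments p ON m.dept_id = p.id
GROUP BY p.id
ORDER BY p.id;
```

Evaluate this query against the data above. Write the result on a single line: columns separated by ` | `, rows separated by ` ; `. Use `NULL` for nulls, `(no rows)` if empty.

Join each employees row to its departments via dept_id.
Group joined rows by departments.id; compute MAX(m.salary) per group.
  1: ids {9, 27} → MAX(m.salary)=99
  2: ids {14, 23} → MAX(m.salary)=89
  3: ids {2, 4, 24} → MAX(m.salary)=120
  4: ids {29} → MAX(m.salary)=84
  5: ids {11, 20} → MAX(m.salary)=115

Marketing | 99 ; Support | 89 ; Ops | 120 ; Support | 84 ; Marketing | 115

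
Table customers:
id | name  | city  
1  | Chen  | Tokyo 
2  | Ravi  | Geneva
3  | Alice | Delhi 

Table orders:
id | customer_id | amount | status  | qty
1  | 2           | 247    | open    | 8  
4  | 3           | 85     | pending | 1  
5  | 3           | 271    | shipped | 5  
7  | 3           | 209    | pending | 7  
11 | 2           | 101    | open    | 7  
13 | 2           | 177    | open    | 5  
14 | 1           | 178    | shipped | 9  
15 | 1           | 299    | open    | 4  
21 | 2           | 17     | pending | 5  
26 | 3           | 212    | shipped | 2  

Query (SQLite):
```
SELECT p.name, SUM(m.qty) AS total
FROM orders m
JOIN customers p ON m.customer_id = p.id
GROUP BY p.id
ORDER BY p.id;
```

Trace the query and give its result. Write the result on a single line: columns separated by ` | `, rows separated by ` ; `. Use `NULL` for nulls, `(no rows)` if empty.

Join each orders row to its customers via customer_id.
Group joined rows by customers.id; compute SUM(m.qty) per group.
  1: ids {14, 15} → SUM(m.qty)=13
  2: ids {1, 11, 13, 21} → SUM(m.qty)=25
  3: ids {4, 5, 7, 26} → SUM(m.qty)=15

Chen | 13 ; Ravi | 25 ; Alice | 15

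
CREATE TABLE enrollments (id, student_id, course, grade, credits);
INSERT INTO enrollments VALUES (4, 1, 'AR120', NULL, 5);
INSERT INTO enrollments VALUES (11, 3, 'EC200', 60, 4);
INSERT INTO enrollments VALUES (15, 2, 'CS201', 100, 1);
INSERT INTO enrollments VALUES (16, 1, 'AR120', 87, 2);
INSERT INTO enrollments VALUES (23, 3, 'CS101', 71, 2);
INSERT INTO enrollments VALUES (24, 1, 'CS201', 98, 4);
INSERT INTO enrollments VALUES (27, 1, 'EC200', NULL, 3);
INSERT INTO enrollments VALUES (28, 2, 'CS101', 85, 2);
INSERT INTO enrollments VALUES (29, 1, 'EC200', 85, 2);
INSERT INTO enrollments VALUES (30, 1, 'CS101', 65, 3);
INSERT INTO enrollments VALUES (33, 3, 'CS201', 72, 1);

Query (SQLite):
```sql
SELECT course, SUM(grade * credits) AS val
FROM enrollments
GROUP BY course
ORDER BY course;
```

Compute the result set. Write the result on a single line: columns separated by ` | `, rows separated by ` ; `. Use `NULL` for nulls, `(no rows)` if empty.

AR120 | 174 ; CS101 | 507 ; CS201 | 564 ; EC200 | 410

For each row compute grade * credits.
Group by course; take SUM of the expression per group.
  AR120: ids {4, 16} → SUM(grade * credits)=174
  CS101: ids {23, 28, 30} → SUM(grade * credits)=507
  CS201: ids {15, 24, 33} → SUM(grade * credits)=564
  EC200: ids {11, 27, 29} → SUM(grade * credits)=410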